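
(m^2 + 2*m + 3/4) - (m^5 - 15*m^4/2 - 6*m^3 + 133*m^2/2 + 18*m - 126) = -m^5 + 15*m^4/2 + 6*m^3 - 131*m^2/2 - 16*m + 507/4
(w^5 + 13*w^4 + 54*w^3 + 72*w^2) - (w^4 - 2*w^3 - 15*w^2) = w^5 + 12*w^4 + 56*w^3 + 87*w^2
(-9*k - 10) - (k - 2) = -10*k - 8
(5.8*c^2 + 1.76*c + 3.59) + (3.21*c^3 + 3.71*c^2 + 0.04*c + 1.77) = 3.21*c^3 + 9.51*c^2 + 1.8*c + 5.36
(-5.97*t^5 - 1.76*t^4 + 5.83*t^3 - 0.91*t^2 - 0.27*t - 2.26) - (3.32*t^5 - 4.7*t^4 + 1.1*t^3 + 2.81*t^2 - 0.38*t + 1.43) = -9.29*t^5 + 2.94*t^4 + 4.73*t^3 - 3.72*t^2 + 0.11*t - 3.69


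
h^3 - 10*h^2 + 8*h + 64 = (h - 8)*(h - 4)*(h + 2)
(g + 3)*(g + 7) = g^2 + 10*g + 21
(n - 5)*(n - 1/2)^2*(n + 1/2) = n^4 - 11*n^3/2 + 9*n^2/4 + 11*n/8 - 5/8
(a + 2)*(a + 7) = a^2 + 9*a + 14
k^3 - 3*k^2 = k^2*(k - 3)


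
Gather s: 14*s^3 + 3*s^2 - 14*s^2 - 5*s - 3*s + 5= 14*s^3 - 11*s^2 - 8*s + 5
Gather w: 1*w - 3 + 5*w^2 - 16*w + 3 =5*w^2 - 15*w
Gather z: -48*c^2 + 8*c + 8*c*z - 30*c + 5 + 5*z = -48*c^2 - 22*c + z*(8*c + 5) + 5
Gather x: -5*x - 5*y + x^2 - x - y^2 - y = x^2 - 6*x - y^2 - 6*y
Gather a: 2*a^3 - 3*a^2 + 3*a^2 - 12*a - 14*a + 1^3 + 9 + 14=2*a^3 - 26*a + 24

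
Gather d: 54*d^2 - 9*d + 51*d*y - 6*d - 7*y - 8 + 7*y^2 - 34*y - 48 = 54*d^2 + d*(51*y - 15) + 7*y^2 - 41*y - 56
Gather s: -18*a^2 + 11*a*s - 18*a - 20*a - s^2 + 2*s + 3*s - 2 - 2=-18*a^2 - 38*a - s^2 + s*(11*a + 5) - 4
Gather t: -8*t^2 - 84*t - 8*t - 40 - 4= -8*t^2 - 92*t - 44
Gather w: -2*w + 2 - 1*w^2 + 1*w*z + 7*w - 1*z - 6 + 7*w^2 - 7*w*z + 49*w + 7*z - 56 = 6*w^2 + w*(54 - 6*z) + 6*z - 60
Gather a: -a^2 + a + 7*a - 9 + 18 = -a^2 + 8*a + 9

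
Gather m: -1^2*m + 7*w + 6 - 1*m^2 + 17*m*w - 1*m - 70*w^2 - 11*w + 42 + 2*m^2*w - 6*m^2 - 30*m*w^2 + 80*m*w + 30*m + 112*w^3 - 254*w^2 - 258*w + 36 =m^2*(2*w - 7) + m*(-30*w^2 + 97*w + 28) + 112*w^3 - 324*w^2 - 262*w + 84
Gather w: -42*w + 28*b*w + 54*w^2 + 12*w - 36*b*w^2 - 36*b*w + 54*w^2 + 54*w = w^2*(108 - 36*b) + w*(24 - 8*b)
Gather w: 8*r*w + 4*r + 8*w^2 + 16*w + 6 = 4*r + 8*w^2 + w*(8*r + 16) + 6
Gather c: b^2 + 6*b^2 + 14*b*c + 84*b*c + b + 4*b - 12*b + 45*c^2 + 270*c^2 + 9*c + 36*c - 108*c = 7*b^2 - 7*b + 315*c^2 + c*(98*b - 63)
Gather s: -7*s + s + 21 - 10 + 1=12 - 6*s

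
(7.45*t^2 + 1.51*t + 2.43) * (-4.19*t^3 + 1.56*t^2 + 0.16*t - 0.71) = -31.2155*t^5 + 5.2951*t^4 - 6.6341*t^3 - 1.2571*t^2 - 0.6833*t - 1.7253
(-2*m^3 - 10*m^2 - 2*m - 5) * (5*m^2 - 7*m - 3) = -10*m^5 - 36*m^4 + 66*m^3 + 19*m^2 + 41*m + 15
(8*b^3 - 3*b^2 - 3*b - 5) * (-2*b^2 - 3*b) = -16*b^5 - 18*b^4 + 15*b^3 + 19*b^2 + 15*b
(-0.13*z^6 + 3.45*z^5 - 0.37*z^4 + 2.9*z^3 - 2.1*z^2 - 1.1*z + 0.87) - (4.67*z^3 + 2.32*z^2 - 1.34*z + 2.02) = -0.13*z^6 + 3.45*z^5 - 0.37*z^4 - 1.77*z^3 - 4.42*z^2 + 0.24*z - 1.15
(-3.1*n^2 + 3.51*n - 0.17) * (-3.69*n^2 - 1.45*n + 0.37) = 11.439*n^4 - 8.4569*n^3 - 5.6092*n^2 + 1.5452*n - 0.0629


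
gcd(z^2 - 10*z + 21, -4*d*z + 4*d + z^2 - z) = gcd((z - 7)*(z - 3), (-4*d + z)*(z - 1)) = 1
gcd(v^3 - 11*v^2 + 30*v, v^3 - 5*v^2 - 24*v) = v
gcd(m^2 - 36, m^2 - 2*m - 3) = 1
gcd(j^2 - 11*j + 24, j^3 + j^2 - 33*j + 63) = j - 3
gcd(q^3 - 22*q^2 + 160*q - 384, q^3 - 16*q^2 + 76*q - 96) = q^2 - 14*q + 48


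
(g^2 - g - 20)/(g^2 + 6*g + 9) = (g^2 - g - 20)/(g^2 + 6*g + 9)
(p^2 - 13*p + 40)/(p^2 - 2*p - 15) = (p - 8)/(p + 3)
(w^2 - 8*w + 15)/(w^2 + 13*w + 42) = (w^2 - 8*w + 15)/(w^2 + 13*w + 42)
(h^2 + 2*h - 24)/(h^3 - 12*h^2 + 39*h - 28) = (h + 6)/(h^2 - 8*h + 7)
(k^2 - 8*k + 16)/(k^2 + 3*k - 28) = (k - 4)/(k + 7)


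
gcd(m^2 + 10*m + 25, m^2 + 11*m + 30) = m + 5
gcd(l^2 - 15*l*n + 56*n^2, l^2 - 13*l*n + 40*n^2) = l - 8*n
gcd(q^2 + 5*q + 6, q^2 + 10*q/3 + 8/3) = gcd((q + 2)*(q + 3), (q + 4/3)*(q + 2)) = q + 2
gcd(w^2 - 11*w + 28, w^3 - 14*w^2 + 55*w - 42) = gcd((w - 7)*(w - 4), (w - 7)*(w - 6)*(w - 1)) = w - 7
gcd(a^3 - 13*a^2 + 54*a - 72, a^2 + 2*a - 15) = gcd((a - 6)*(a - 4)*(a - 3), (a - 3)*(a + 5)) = a - 3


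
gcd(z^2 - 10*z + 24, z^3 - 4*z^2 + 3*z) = 1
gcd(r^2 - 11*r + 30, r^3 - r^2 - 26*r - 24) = r - 6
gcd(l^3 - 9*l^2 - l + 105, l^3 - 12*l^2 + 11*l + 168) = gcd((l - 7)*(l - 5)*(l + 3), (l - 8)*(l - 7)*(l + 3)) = l^2 - 4*l - 21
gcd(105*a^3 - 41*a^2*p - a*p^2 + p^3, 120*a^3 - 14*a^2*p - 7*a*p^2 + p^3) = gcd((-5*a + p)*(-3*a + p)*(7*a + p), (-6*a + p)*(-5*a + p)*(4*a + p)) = -5*a + p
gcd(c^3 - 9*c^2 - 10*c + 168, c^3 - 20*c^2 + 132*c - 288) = c - 6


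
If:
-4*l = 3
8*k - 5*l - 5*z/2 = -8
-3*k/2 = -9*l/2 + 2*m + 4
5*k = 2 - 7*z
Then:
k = -309/274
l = -3/4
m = -6229/2192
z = 299/274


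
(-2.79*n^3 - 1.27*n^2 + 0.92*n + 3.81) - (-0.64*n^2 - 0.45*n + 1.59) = -2.79*n^3 - 0.63*n^2 + 1.37*n + 2.22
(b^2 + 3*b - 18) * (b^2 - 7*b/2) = b^4 - b^3/2 - 57*b^2/2 + 63*b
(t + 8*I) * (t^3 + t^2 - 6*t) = t^4 + t^3 + 8*I*t^3 - 6*t^2 + 8*I*t^2 - 48*I*t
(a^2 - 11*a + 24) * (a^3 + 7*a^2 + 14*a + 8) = a^5 - 4*a^4 - 39*a^3 + 22*a^2 + 248*a + 192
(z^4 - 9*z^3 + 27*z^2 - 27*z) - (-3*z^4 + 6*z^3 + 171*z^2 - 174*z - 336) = 4*z^4 - 15*z^3 - 144*z^2 + 147*z + 336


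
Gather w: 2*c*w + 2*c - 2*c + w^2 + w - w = 2*c*w + w^2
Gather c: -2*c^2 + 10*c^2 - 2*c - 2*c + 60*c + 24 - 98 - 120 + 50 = 8*c^2 + 56*c - 144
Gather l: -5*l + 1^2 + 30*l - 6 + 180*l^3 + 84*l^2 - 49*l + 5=180*l^3 + 84*l^2 - 24*l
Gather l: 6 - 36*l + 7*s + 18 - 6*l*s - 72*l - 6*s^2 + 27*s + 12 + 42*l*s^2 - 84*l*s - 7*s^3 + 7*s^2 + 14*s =l*(42*s^2 - 90*s - 108) - 7*s^3 + s^2 + 48*s + 36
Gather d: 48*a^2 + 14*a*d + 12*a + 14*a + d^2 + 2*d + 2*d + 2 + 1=48*a^2 + 26*a + d^2 + d*(14*a + 4) + 3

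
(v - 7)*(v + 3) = v^2 - 4*v - 21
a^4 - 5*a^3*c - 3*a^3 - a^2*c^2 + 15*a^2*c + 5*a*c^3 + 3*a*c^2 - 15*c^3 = (a - 3)*(a - 5*c)*(a - c)*(a + c)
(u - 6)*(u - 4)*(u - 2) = u^3 - 12*u^2 + 44*u - 48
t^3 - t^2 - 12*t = t*(t - 4)*(t + 3)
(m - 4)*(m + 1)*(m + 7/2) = m^3 + m^2/2 - 29*m/2 - 14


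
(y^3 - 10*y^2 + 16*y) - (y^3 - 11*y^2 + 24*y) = y^2 - 8*y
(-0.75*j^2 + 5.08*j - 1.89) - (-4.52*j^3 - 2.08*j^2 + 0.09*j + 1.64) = 4.52*j^3 + 1.33*j^2 + 4.99*j - 3.53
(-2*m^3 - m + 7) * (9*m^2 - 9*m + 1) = -18*m^5 + 18*m^4 - 11*m^3 + 72*m^2 - 64*m + 7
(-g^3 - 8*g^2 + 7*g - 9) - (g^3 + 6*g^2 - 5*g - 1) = -2*g^3 - 14*g^2 + 12*g - 8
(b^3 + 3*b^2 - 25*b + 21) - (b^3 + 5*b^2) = -2*b^2 - 25*b + 21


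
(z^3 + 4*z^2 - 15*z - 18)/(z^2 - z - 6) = (z^2 + 7*z + 6)/(z + 2)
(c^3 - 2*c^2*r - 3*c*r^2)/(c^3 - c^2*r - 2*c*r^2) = (-c + 3*r)/(-c + 2*r)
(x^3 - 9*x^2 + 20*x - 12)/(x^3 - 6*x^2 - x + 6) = (x - 2)/(x + 1)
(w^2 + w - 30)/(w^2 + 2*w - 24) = (w - 5)/(w - 4)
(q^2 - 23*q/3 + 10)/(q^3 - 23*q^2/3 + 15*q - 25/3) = (q - 6)/(q^2 - 6*q + 5)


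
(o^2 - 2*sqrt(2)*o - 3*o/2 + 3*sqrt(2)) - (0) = o^2 - 2*sqrt(2)*o - 3*o/2 + 3*sqrt(2)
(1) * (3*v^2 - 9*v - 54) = 3*v^2 - 9*v - 54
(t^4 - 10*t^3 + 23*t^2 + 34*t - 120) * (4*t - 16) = 4*t^5 - 56*t^4 + 252*t^3 - 232*t^2 - 1024*t + 1920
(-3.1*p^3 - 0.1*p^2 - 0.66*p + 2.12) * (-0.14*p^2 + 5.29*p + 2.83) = 0.434*p^5 - 16.385*p^4 - 9.2096*p^3 - 4.0712*p^2 + 9.347*p + 5.9996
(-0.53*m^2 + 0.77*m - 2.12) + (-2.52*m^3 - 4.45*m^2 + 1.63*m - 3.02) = -2.52*m^3 - 4.98*m^2 + 2.4*m - 5.14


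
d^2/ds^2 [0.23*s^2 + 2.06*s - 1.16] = 0.460000000000000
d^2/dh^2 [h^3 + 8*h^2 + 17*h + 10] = 6*h + 16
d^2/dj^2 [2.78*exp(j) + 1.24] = 2.78*exp(j)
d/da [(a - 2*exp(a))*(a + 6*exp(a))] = 4*a*exp(a) + 2*a - 24*exp(2*a) + 4*exp(a)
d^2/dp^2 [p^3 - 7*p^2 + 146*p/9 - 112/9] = 6*p - 14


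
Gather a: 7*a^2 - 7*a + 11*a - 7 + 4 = 7*a^2 + 4*a - 3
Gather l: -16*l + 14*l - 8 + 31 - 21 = 2 - 2*l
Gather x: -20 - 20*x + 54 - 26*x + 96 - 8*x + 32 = 162 - 54*x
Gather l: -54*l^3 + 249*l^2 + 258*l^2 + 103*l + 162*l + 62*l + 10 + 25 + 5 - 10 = -54*l^3 + 507*l^2 + 327*l + 30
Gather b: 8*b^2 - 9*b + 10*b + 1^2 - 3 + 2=8*b^2 + b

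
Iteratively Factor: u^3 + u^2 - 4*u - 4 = (u - 2)*(u^2 + 3*u + 2) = (u - 2)*(u + 1)*(u + 2)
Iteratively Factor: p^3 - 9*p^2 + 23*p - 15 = (p - 3)*(p^2 - 6*p + 5) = (p - 3)*(p - 1)*(p - 5)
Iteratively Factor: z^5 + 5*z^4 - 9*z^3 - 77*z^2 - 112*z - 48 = (z + 1)*(z^4 + 4*z^3 - 13*z^2 - 64*z - 48) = (z + 1)*(z + 4)*(z^3 - 13*z - 12) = (z + 1)^2*(z + 4)*(z^2 - z - 12) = (z - 4)*(z + 1)^2*(z + 4)*(z + 3)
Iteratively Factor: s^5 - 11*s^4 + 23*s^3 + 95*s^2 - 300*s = (s - 5)*(s^4 - 6*s^3 - 7*s^2 + 60*s) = (s - 5)^2*(s^3 - s^2 - 12*s) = (s - 5)^2*(s + 3)*(s^2 - 4*s) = s*(s - 5)^2*(s + 3)*(s - 4)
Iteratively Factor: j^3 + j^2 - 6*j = (j + 3)*(j^2 - 2*j) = j*(j + 3)*(j - 2)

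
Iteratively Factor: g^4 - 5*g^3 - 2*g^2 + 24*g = (g - 3)*(g^3 - 2*g^2 - 8*g) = (g - 3)*(g + 2)*(g^2 - 4*g) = (g - 4)*(g - 3)*(g + 2)*(g)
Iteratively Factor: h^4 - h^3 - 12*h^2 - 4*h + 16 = (h + 2)*(h^3 - 3*h^2 - 6*h + 8) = (h - 1)*(h + 2)*(h^2 - 2*h - 8) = (h - 4)*(h - 1)*(h + 2)*(h + 2)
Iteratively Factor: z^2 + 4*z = (z)*(z + 4)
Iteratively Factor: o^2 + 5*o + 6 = (o + 3)*(o + 2)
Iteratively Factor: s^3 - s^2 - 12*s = (s - 4)*(s^2 + 3*s) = (s - 4)*(s + 3)*(s)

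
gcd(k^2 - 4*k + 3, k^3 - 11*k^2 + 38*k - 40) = 1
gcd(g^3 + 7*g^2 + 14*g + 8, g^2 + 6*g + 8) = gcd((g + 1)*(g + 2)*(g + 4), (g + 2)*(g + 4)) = g^2 + 6*g + 8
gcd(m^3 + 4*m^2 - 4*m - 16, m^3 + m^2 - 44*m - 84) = m + 2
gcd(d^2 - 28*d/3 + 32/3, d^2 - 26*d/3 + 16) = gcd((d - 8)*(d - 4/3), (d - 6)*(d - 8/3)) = 1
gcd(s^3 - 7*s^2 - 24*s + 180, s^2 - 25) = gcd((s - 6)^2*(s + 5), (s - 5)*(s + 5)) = s + 5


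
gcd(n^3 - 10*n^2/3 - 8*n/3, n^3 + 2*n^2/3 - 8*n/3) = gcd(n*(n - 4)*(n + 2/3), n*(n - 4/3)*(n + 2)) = n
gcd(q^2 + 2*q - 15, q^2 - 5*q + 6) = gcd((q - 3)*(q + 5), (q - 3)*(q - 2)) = q - 3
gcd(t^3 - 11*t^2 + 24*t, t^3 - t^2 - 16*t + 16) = 1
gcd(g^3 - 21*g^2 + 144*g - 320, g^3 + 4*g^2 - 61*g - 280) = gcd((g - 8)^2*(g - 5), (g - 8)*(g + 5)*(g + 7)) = g - 8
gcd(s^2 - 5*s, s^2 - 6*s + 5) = s - 5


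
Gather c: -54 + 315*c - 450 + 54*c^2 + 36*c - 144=54*c^2 + 351*c - 648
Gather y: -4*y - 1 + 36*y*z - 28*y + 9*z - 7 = y*(36*z - 32) + 9*z - 8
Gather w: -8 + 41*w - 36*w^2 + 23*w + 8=-36*w^2 + 64*w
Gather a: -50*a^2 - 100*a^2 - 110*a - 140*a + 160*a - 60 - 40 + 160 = -150*a^2 - 90*a + 60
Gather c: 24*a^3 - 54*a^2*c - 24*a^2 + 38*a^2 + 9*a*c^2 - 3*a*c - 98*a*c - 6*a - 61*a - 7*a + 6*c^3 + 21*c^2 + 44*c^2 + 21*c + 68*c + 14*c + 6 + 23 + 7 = 24*a^3 + 14*a^2 - 74*a + 6*c^3 + c^2*(9*a + 65) + c*(-54*a^2 - 101*a + 103) + 36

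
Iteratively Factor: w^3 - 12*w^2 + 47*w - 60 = (w - 3)*(w^2 - 9*w + 20) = (w - 5)*(w - 3)*(w - 4)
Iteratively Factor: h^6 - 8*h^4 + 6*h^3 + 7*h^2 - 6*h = (h)*(h^5 - 8*h^3 + 6*h^2 + 7*h - 6) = h*(h + 1)*(h^4 - h^3 - 7*h^2 + 13*h - 6) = h*(h - 1)*(h + 1)*(h^3 - 7*h + 6) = h*(h - 1)*(h + 1)*(h + 3)*(h^2 - 3*h + 2) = h*(h - 1)^2*(h + 1)*(h + 3)*(h - 2)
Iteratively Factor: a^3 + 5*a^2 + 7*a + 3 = (a + 1)*(a^2 + 4*a + 3) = (a + 1)^2*(a + 3)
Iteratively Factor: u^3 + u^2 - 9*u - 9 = (u + 1)*(u^2 - 9) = (u - 3)*(u + 1)*(u + 3)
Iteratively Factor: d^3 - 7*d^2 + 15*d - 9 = (d - 1)*(d^2 - 6*d + 9) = (d - 3)*(d - 1)*(d - 3)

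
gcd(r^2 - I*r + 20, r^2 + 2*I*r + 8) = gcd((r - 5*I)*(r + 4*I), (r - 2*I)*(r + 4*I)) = r + 4*I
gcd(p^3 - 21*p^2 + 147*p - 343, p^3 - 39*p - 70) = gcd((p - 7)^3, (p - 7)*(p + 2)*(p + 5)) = p - 7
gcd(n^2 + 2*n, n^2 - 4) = n + 2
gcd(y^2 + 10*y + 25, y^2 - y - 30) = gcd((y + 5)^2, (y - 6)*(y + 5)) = y + 5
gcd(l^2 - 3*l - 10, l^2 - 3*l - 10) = l^2 - 3*l - 10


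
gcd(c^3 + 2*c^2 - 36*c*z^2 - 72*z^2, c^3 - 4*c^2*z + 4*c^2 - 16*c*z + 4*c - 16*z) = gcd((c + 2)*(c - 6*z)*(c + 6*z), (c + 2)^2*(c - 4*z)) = c + 2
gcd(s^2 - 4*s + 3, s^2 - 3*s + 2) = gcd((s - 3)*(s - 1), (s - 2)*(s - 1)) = s - 1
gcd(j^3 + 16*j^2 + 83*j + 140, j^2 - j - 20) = j + 4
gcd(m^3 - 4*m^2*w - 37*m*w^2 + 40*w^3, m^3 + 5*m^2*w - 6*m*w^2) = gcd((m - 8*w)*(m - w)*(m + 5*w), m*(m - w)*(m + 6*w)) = -m + w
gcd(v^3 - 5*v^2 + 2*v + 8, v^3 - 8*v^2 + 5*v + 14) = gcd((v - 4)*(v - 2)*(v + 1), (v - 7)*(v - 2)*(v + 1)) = v^2 - v - 2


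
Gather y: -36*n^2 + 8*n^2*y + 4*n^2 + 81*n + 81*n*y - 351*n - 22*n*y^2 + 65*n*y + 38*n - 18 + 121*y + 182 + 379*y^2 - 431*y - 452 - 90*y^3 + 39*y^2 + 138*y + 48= -32*n^2 - 232*n - 90*y^3 + y^2*(418 - 22*n) + y*(8*n^2 + 146*n - 172) - 240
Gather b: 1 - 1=0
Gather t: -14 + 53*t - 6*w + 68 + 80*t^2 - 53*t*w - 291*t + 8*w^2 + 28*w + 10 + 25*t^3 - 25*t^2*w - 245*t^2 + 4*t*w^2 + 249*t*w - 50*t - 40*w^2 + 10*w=25*t^3 + t^2*(-25*w - 165) + t*(4*w^2 + 196*w - 288) - 32*w^2 + 32*w + 64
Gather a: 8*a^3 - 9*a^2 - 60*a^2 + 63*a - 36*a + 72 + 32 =8*a^3 - 69*a^2 + 27*a + 104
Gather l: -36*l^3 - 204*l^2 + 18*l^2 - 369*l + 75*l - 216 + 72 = -36*l^3 - 186*l^2 - 294*l - 144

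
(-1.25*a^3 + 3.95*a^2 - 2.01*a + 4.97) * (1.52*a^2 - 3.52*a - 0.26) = -1.9*a^5 + 10.404*a^4 - 16.6342*a^3 + 13.6026*a^2 - 16.9718*a - 1.2922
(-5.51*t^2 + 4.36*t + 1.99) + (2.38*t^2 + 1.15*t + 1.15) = -3.13*t^2 + 5.51*t + 3.14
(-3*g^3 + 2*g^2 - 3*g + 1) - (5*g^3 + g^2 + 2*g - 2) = -8*g^3 + g^2 - 5*g + 3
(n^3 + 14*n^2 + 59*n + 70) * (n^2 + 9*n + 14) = n^5 + 23*n^4 + 199*n^3 + 797*n^2 + 1456*n + 980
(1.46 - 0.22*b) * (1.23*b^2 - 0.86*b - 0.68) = -0.2706*b^3 + 1.985*b^2 - 1.106*b - 0.9928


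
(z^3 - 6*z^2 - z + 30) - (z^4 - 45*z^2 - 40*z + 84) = -z^4 + z^3 + 39*z^2 + 39*z - 54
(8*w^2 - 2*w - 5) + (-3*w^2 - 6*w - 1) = 5*w^2 - 8*w - 6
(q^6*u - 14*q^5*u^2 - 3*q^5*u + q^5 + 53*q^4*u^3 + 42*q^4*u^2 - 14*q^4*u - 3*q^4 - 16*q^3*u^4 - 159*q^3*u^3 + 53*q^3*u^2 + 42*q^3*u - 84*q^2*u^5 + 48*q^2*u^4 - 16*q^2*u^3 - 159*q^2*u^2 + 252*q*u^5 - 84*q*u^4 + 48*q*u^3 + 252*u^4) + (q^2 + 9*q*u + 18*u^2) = q^6*u - 14*q^5*u^2 - 3*q^5*u + q^5 + 53*q^4*u^3 + 42*q^4*u^2 - 14*q^4*u - 3*q^4 - 16*q^3*u^4 - 159*q^3*u^3 + 53*q^3*u^2 + 42*q^3*u - 84*q^2*u^5 + 48*q^2*u^4 - 16*q^2*u^3 - 159*q^2*u^2 + q^2 + 252*q*u^5 - 84*q*u^4 + 48*q*u^3 + 9*q*u + 252*u^4 + 18*u^2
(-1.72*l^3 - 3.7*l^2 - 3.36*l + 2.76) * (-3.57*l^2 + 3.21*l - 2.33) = 6.1404*l^5 + 7.6878*l^4 + 4.1258*l^3 - 12.0178*l^2 + 16.6884*l - 6.4308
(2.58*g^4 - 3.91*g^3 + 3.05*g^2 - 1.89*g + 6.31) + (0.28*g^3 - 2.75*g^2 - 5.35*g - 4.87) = 2.58*g^4 - 3.63*g^3 + 0.3*g^2 - 7.24*g + 1.44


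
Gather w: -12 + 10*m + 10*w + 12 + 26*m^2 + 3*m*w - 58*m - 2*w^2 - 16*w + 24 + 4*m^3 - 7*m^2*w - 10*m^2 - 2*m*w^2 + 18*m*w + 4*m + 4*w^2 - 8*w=4*m^3 + 16*m^2 - 44*m + w^2*(2 - 2*m) + w*(-7*m^2 + 21*m - 14) + 24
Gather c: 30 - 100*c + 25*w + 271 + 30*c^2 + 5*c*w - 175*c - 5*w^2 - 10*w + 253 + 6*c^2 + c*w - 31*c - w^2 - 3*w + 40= 36*c^2 + c*(6*w - 306) - 6*w^2 + 12*w + 594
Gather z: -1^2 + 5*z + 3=5*z + 2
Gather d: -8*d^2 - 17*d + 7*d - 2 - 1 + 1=-8*d^2 - 10*d - 2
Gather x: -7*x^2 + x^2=-6*x^2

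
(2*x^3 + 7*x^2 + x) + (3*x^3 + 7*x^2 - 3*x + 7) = 5*x^3 + 14*x^2 - 2*x + 7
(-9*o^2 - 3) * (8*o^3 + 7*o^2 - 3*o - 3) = -72*o^5 - 63*o^4 + 3*o^3 + 6*o^2 + 9*o + 9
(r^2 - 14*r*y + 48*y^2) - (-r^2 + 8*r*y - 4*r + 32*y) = 2*r^2 - 22*r*y + 4*r + 48*y^2 - 32*y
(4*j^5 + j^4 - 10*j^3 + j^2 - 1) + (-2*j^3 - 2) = 4*j^5 + j^4 - 12*j^3 + j^2 - 3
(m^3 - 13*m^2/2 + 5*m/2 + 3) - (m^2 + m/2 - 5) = m^3 - 15*m^2/2 + 2*m + 8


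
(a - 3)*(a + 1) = a^2 - 2*a - 3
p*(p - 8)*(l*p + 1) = l*p^3 - 8*l*p^2 + p^2 - 8*p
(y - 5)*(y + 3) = y^2 - 2*y - 15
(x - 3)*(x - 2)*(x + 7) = x^3 + 2*x^2 - 29*x + 42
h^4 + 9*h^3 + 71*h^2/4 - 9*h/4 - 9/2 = (h - 1/2)*(h + 1/2)*(h + 3)*(h + 6)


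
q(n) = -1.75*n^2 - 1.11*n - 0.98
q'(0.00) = -1.11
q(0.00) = -0.98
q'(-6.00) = 19.89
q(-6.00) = -57.32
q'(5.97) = -22.00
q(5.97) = -69.98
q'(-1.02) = 2.46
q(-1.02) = -1.67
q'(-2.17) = 6.48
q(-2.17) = -6.81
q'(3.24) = -12.45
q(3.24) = -22.95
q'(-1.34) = 3.58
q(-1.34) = -2.63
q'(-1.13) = 2.84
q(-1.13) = -1.96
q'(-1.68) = 4.77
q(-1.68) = -4.05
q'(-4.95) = 16.22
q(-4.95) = -38.36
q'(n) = -3.5*n - 1.11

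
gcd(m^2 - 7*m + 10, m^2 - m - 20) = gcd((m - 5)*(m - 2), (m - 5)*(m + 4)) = m - 5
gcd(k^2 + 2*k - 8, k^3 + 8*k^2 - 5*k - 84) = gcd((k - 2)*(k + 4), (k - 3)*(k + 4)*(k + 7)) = k + 4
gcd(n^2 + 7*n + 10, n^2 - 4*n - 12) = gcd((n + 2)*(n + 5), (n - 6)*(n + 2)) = n + 2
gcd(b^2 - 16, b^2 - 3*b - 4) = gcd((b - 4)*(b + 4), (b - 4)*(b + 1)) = b - 4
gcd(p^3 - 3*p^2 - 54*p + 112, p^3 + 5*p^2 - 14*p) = p^2 + 5*p - 14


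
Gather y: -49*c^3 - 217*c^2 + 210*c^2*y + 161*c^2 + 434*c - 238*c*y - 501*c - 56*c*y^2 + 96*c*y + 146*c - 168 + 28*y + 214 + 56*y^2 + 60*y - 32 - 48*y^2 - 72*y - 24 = -49*c^3 - 56*c^2 + 79*c + y^2*(8 - 56*c) + y*(210*c^2 - 142*c + 16) - 10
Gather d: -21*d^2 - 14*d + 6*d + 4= -21*d^2 - 8*d + 4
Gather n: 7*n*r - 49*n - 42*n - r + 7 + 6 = n*(7*r - 91) - r + 13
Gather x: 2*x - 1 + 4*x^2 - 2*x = 4*x^2 - 1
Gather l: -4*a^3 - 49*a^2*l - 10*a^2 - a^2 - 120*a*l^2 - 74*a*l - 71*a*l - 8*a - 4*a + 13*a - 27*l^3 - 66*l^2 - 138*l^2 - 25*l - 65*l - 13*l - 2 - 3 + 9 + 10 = -4*a^3 - 11*a^2 + a - 27*l^3 + l^2*(-120*a - 204) + l*(-49*a^2 - 145*a - 103) + 14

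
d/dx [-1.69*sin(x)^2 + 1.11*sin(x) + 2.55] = (1.11 - 3.38*sin(x))*cos(x)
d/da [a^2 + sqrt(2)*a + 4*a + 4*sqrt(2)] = 2*a + sqrt(2) + 4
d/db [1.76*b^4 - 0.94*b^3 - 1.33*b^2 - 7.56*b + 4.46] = 7.04*b^3 - 2.82*b^2 - 2.66*b - 7.56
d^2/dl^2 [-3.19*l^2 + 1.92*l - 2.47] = -6.38000000000000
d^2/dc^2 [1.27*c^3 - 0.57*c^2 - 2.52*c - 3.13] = 7.62*c - 1.14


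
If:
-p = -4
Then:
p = 4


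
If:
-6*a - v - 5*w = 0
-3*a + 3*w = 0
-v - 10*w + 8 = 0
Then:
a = -8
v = 88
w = -8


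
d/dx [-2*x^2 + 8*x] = 8 - 4*x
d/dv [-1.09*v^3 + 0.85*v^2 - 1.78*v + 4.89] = -3.27*v^2 + 1.7*v - 1.78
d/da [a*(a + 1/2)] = 2*a + 1/2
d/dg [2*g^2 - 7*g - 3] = 4*g - 7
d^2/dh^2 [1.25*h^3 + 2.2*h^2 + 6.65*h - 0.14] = 7.5*h + 4.4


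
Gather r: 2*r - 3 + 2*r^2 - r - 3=2*r^2 + r - 6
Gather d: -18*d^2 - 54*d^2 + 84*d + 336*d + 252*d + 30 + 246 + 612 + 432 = -72*d^2 + 672*d + 1320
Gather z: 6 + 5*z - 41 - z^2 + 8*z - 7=-z^2 + 13*z - 42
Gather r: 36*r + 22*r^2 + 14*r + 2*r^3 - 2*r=2*r^3 + 22*r^2 + 48*r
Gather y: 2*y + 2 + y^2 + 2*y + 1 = y^2 + 4*y + 3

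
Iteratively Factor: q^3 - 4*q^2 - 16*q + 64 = (q - 4)*(q^2 - 16) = (q - 4)*(q + 4)*(q - 4)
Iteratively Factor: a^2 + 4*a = (a + 4)*(a)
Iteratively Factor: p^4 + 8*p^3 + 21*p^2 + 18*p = (p + 3)*(p^3 + 5*p^2 + 6*p) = p*(p + 3)*(p^2 + 5*p + 6) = p*(p + 3)^2*(p + 2)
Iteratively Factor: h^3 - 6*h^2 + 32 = (h - 4)*(h^2 - 2*h - 8) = (h - 4)^2*(h + 2)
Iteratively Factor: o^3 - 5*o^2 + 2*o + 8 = (o - 2)*(o^2 - 3*o - 4) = (o - 2)*(o + 1)*(o - 4)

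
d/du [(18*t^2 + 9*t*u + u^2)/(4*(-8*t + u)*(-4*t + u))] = 7*t*(72*t^2 + 4*t*u - 3*u^2)/(4*(1024*t^4 - 768*t^3*u + 208*t^2*u^2 - 24*t*u^3 + u^4))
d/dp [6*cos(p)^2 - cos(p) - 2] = (1 - 12*cos(p))*sin(p)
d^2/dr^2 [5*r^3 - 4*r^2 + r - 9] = 30*r - 8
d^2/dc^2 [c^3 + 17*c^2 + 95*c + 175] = 6*c + 34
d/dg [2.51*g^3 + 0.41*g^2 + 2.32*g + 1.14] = 7.53*g^2 + 0.82*g + 2.32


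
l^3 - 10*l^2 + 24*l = l*(l - 6)*(l - 4)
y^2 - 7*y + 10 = (y - 5)*(y - 2)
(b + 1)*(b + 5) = b^2 + 6*b + 5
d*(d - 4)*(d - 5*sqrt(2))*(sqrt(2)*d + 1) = sqrt(2)*d^4 - 9*d^3 - 4*sqrt(2)*d^3 - 5*sqrt(2)*d^2 + 36*d^2 + 20*sqrt(2)*d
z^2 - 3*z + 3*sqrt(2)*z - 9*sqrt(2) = (z - 3)*(z + 3*sqrt(2))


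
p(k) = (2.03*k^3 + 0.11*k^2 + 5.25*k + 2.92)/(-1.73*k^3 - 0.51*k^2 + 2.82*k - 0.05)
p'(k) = (5.19*k^2 + 1.02*k - 2.82)*(2.03*k^3 + 0.11*k^2 + 5.25*k + 2.92)/(-1.73*k^3 - 0.51*k^2 + 2.82*k - 0.05)^2 + (6.09*k^2 + 0.22*k + 5.25)/(-1.73*k^3 - 0.51*k^2 + 2.82*k - 0.05)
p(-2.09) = -3.42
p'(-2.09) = -3.84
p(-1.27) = 8.49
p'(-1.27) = -55.94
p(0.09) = 17.11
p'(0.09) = -204.84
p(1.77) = -3.81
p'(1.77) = 5.34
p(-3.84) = -1.64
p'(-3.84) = -0.26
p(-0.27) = -1.81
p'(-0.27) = -12.94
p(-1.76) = -6.01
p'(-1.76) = -15.89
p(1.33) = -11.70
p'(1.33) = 58.15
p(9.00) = -1.20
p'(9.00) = 0.01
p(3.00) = -1.74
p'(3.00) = 0.48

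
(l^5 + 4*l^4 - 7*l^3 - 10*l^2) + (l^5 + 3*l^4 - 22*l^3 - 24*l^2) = 2*l^5 + 7*l^4 - 29*l^3 - 34*l^2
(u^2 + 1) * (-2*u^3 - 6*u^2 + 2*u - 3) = -2*u^5 - 6*u^4 - 9*u^2 + 2*u - 3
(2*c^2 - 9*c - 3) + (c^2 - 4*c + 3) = 3*c^2 - 13*c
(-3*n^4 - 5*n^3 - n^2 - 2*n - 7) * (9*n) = -27*n^5 - 45*n^4 - 9*n^3 - 18*n^2 - 63*n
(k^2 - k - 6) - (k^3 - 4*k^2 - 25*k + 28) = -k^3 + 5*k^2 + 24*k - 34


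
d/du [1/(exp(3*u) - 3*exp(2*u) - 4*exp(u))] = (-3*exp(2*u) + 6*exp(u) + 4)*exp(-u)/(-exp(2*u) + 3*exp(u) + 4)^2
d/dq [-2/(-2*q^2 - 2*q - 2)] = (-2*q - 1)/(q^2 + q + 1)^2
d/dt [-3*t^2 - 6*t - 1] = -6*t - 6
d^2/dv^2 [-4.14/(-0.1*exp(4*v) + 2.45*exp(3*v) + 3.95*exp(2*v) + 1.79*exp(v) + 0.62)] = ((-6.624*exp(3*v) + 91.287*exp(2*v) + 65.412*exp(v) + 7.4106)*(-0.1*exp(4*v) + 2.45*exp(3*v) + 3.95*exp(2*v) + 1.79*exp(v) + 0.62) - 4.14*(-0.8*exp(3*v) + 14.7*exp(2*v) + 15.8*exp(v) + 3.58)*(-0.4*exp(3*v) + 7.35*exp(2*v) + 7.9*exp(v) + 1.79)*exp(v))*exp(v)/(-0.1*exp(4*v) + 2.45*exp(3*v) + 3.95*exp(2*v) + 1.79*exp(v) + 0.62)^3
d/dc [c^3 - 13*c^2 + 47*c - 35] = 3*c^2 - 26*c + 47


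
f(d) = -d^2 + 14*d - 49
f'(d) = 14 - 2*d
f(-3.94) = -119.68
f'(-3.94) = 21.88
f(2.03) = -24.70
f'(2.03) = 9.94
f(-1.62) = -74.30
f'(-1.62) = 17.24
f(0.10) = -47.61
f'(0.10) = 13.80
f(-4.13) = -123.88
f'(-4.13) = 22.26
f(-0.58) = -57.46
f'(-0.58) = 15.16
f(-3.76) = -115.78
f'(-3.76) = 21.52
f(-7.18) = -201.07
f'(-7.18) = 28.36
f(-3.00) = -100.00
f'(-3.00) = 20.00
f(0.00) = -49.00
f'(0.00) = 14.00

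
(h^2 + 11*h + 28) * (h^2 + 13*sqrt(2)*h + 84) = h^4 + 11*h^3 + 13*sqrt(2)*h^3 + 112*h^2 + 143*sqrt(2)*h^2 + 364*sqrt(2)*h + 924*h + 2352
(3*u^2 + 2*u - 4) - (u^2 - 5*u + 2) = 2*u^2 + 7*u - 6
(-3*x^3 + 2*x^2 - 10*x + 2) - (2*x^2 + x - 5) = -3*x^3 - 11*x + 7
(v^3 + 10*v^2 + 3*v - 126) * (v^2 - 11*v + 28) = v^5 - v^4 - 79*v^3 + 121*v^2 + 1470*v - 3528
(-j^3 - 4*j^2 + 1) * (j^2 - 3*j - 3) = -j^5 - j^4 + 15*j^3 + 13*j^2 - 3*j - 3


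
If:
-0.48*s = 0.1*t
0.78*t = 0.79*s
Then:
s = 0.00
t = 0.00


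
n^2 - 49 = (n - 7)*(n + 7)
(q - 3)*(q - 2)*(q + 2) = q^3 - 3*q^2 - 4*q + 12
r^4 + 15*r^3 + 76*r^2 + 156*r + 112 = (r + 2)^2*(r + 4)*(r + 7)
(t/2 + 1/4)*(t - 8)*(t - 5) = t^3/2 - 25*t^2/4 + 67*t/4 + 10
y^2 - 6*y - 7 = (y - 7)*(y + 1)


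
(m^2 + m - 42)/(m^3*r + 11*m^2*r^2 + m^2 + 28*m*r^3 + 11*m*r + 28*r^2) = (m^2 + m - 42)/(m^3*r + 11*m^2*r^2 + m^2 + 28*m*r^3 + 11*m*r + 28*r^2)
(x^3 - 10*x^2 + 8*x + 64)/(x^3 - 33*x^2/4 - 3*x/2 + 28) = 4*(x^2 - 2*x - 8)/(4*x^2 - x - 14)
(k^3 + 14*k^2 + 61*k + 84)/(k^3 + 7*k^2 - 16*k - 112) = (k + 3)/(k - 4)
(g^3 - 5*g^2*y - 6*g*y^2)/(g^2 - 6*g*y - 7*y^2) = g*(-g + 6*y)/(-g + 7*y)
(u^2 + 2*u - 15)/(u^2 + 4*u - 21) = (u + 5)/(u + 7)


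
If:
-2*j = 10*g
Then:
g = -j/5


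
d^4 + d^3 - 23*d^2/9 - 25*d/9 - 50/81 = (d - 5/3)*(d + 1/3)*(d + 2/3)*(d + 5/3)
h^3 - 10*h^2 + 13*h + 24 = (h - 8)*(h - 3)*(h + 1)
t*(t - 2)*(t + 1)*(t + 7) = t^4 + 6*t^3 - 9*t^2 - 14*t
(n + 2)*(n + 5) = n^2 + 7*n + 10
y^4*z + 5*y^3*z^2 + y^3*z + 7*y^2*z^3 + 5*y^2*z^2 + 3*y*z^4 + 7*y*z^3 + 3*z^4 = (y + z)^2*(y + 3*z)*(y*z + z)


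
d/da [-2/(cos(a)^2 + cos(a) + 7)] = -2*(2*cos(a) + 1)*sin(a)/(cos(a)^2 + cos(a) + 7)^2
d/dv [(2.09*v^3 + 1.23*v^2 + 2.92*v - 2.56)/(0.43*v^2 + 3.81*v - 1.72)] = (0.8987*v^4 + 15.9258*v^3 - 7.3537*v^2 - 2.0296*v + 4.7312)/(0.1849*v^4 + 3.2766*v^3 + 13.0369*v^2 - 13.1064*v + 2.9584)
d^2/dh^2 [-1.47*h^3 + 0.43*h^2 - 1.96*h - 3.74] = 0.86 - 8.82*h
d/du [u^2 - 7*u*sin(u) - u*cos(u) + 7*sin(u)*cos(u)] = u*sin(u) - 7*u*cos(u) + 2*u - 7*sin(u) - cos(u) + 7*cos(2*u)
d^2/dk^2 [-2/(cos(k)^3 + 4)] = 6*((3*sin(k)^2 - 1)*(cos(k)^3 + 4) - 6*sin(k)^2*cos(k)^3)*cos(k)/(cos(k)^3 + 4)^3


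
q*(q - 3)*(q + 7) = q^3 + 4*q^2 - 21*q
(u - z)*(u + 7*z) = u^2 + 6*u*z - 7*z^2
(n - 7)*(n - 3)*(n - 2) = n^3 - 12*n^2 + 41*n - 42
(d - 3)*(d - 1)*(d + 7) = d^3 + 3*d^2 - 25*d + 21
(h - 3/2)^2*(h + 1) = h^3 - 2*h^2 - 3*h/4 + 9/4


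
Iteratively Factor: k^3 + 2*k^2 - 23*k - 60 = (k - 5)*(k^2 + 7*k + 12) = (k - 5)*(k + 3)*(k + 4)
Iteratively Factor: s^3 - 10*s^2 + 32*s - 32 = (s - 2)*(s^2 - 8*s + 16) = (s - 4)*(s - 2)*(s - 4)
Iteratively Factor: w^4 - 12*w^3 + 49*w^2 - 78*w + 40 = (w - 4)*(w^3 - 8*w^2 + 17*w - 10) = (w - 4)*(w - 1)*(w^2 - 7*w + 10) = (w - 5)*(w - 4)*(w - 1)*(w - 2)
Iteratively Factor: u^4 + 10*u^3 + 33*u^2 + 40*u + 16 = (u + 4)*(u^3 + 6*u^2 + 9*u + 4) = (u + 1)*(u + 4)*(u^2 + 5*u + 4) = (u + 1)^2*(u + 4)*(u + 4)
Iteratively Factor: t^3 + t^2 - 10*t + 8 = (t - 1)*(t^2 + 2*t - 8) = (t - 1)*(t + 4)*(t - 2)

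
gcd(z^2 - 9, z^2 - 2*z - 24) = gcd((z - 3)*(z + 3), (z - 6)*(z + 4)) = 1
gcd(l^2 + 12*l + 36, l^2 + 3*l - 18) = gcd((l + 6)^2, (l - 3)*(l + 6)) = l + 6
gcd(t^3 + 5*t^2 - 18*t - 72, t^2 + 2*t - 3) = t + 3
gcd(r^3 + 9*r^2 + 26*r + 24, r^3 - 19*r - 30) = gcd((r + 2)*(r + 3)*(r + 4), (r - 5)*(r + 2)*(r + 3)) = r^2 + 5*r + 6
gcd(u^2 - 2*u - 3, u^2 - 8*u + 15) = u - 3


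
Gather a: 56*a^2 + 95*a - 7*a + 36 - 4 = 56*a^2 + 88*a + 32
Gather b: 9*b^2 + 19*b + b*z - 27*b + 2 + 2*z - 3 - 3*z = 9*b^2 + b*(z - 8) - z - 1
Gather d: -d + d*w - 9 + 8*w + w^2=d*(w - 1) + w^2 + 8*w - 9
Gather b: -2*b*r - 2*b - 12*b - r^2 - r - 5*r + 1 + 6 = b*(-2*r - 14) - r^2 - 6*r + 7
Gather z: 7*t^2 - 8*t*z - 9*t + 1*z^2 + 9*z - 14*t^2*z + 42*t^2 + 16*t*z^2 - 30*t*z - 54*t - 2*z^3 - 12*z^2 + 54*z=49*t^2 - 63*t - 2*z^3 + z^2*(16*t - 11) + z*(-14*t^2 - 38*t + 63)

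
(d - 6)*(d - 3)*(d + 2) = d^3 - 7*d^2 + 36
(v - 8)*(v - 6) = v^2 - 14*v + 48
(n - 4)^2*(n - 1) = n^3 - 9*n^2 + 24*n - 16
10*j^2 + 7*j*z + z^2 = (2*j + z)*(5*j + z)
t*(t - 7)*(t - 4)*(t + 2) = t^4 - 9*t^3 + 6*t^2 + 56*t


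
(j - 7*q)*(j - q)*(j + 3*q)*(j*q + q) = j^4*q - 5*j^3*q^2 + j^3*q - 17*j^2*q^3 - 5*j^2*q^2 + 21*j*q^4 - 17*j*q^3 + 21*q^4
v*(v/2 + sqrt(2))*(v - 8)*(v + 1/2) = v^4/2 - 15*v^3/4 + sqrt(2)*v^3 - 15*sqrt(2)*v^2/2 - 2*v^2 - 4*sqrt(2)*v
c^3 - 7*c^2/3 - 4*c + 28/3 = (c - 7/3)*(c - 2)*(c + 2)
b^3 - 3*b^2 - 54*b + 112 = (b - 8)*(b - 2)*(b + 7)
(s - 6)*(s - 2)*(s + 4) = s^3 - 4*s^2 - 20*s + 48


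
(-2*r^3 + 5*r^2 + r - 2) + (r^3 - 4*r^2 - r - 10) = -r^3 + r^2 - 12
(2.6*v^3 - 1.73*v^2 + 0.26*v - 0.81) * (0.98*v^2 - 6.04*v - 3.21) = 2.548*v^5 - 17.3994*v^4 + 2.358*v^3 + 3.1891*v^2 + 4.0578*v + 2.6001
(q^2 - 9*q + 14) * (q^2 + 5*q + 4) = q^4 - 4*q^3 - 27*q^2 + 34*q + 56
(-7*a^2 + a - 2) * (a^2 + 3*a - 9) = -7*a^4 - 20*a^3 + 64*a^2 - 15*a + 18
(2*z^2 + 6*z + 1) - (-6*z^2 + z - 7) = 8*z^2 + 5*z + 8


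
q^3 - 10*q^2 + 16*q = q*(q - 8)*(q - 2)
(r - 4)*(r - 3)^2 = r^3 - 10*r^2 + 33*r - 36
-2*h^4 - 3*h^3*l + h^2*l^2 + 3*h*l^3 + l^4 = (-h + l)*(h + l)^2*(2*h + l)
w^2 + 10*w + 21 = (w + 3)*(w + 7)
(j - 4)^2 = j^2 - 8*j + 16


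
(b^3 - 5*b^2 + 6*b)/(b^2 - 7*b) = (b^2 - 5*b + 6)/(b - 7)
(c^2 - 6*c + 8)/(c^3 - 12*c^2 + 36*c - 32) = (c - 4)/(c^2 - 10*c + 16)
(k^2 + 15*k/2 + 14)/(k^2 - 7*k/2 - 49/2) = (k + 4)/(k - 7)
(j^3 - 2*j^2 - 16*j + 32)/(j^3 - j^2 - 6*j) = (-j^3 + 2*j^2 + 16*j - 32)/(j*(-j^2 + j + 6))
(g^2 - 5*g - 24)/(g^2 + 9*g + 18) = (g - 8)/(g + 6)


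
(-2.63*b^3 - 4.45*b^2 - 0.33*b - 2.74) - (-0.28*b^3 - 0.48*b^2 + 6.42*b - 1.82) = -2.35*b^3 - 3.97*b^2 - 6.75*b - 0.92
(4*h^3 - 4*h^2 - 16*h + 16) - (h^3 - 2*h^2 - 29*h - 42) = 3*h^3 - 2*h^2 + 13*h + 58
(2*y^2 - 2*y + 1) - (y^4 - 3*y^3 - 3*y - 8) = -y^4 + 3*y^3 + 2*y^2 + y + 9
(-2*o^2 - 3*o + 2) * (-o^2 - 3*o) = 2*o^4 + 9*o^3 + 7*o^2 - 6*o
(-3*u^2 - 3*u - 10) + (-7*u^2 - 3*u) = -10*u^2 - 6*u - 10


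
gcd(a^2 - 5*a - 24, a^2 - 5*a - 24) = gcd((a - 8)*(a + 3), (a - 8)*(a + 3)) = a^2 - 5*a - 24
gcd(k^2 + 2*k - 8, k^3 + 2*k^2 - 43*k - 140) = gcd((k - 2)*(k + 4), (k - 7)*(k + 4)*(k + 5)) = k + 4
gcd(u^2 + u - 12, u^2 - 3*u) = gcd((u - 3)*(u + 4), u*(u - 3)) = u - 3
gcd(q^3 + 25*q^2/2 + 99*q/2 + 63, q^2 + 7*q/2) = q + 7/2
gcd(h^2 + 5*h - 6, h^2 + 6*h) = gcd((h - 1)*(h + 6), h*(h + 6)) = h + 6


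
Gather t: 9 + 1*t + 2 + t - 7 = 2*t + 4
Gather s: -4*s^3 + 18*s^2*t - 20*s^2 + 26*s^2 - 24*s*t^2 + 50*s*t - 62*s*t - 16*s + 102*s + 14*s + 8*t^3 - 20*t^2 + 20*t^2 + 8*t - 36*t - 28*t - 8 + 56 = -4*s^3 + s^2*(18*t + 6) + s*(-24*t^2 - 12*t + 100) + 8*t^3 - 56*t + 48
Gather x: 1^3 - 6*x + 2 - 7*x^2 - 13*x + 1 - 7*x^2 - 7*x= -14*x^2 - 26*x + 4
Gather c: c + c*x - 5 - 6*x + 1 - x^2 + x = c*(x + 1) - x^2 - 5*x - 4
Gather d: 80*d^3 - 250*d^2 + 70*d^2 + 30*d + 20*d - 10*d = 80*d^3 - 180*d^2 + 40*d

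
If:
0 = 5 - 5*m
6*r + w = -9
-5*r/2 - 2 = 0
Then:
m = 1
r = -4/5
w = -21/5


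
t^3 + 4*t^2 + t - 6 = (t - 1)*(t + 2)*(t + 3)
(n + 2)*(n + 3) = n^2 + 5*n + 6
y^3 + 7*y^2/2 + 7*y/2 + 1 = (y + 1/2)*(y + 1)*(y + 2)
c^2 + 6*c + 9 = (c + 3)^2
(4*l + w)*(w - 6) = 4*l*w - 24*l + w^2 - 6*w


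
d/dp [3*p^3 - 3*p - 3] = 9*p^2 - 3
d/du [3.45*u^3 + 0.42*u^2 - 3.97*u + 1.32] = 10.35*u^2 + 0.84*u - 3.97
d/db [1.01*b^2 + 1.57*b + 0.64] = 2.02*b + 1.57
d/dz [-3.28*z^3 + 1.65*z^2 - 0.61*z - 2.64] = -9.84*z^2 + 3.3*z - 0.61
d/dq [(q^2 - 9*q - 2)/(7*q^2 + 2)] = (63*q^2 + 32*q - 18)/(49*q^4 + 28*q^2 + 4)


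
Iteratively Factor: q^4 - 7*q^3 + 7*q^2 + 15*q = (q - 5)*(q^3 - 2*q^2 - 3*q) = q*(q - 5)*(q^2 - 2*q - 3) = q*(q - 5)*(q + 1)*(q - 3)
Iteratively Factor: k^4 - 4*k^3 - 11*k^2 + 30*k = (k)*(k^3 - 4*k^2 - 11*k + 30) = k*(k - 2)*(k^2 - 2*k - 15) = k*(k - 2)*(k + 3)*(k - 5)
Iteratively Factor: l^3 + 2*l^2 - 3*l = (l)*(l^2 + 2*l - 3) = l*(l - 1)*(l + 3)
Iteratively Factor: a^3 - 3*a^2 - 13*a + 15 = (a - 5)*(a^2 + 2*a - 3) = (a - 5)*(a - 1)*(a + 3)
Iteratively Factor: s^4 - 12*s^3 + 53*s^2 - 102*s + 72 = (s - 3)*(s^3 - 9*s^2 + 26*s - 24) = (s - 3)^2*(s^2 - 6*s + 8) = (s - 4)*(s - 3)^2*(s - 2)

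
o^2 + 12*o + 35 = (o + 5)*(o + 7)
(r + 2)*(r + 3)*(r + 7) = r^3 + 12*r^2 + 41*r + 42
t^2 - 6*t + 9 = (t - 3)^2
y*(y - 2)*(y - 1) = y^3 - 3*y^2 + 2*y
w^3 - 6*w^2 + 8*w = w*(w - 4)*(w - 2)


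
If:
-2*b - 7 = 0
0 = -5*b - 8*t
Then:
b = -7/2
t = 35/16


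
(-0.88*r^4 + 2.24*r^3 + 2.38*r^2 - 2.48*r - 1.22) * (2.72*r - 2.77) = -2.3936*r^5 + 8.5304*r^4 + 0.2688*r^3 - 13.3382*r^2 + 3.5512*r + 3.3794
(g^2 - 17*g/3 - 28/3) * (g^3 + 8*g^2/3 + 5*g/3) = g^5 - 3*g^4 - 205*g^3/9 - 103*g^2/3 - 140*g/9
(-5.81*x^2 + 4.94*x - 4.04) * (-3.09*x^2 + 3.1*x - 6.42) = 17.9529*x^4 - 33.2756*x^3 + 65.0978*x^2 - 44.2388*x + 25.9368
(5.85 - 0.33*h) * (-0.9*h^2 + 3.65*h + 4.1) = 0.297*h^3 - 6.4695*h^2 + 19.9995*h + 23.985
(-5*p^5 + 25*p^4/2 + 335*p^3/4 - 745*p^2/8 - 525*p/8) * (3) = -15*p^5 + 75*p^4/2 + 1005*p^3/4 - 2235*p^2/8 - 1575*p/8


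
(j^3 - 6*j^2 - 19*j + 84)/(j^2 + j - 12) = j - 7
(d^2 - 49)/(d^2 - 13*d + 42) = (d + 7)/(d - 6)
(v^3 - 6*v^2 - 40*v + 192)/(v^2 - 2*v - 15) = (-v^3 + 6*v^2 + 40*v - 192)/(-v^2 + 2*v + 15)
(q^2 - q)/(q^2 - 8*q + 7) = q/(q - 7)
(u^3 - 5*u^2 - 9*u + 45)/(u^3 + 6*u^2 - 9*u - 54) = (u - 5)/(u + 6)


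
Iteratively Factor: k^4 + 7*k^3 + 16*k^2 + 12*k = (k + 2)*(k^3 + 5*k^2 + 6*k) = (k + 2)*(k + 3)*(k^2 + 2*k) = (k + 2)^2*(k + 3)*(k)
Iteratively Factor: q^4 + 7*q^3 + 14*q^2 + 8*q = (q + 4)*(q^3 + 3*q^2 + 2*q) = (q + 2)*(q + 4)*(q^2 + q) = q*(q + 2)*(q + 4)*(q + 1)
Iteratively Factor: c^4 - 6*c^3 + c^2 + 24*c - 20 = (c - 1)*(c^3 - 5*c^2 - 4*c + 20) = (c - 1)*(c + 2)*(c^2 - 7*c + 10) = (c - 2)*(c - 1)*(c + 2)*(c - 5)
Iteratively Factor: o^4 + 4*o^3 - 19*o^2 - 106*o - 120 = (o + 2)*(o^3 + 2*o^2 - 23*o - 60) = (o - 5)*(o + 2)*(o^2 + 7*o + 12) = (o - 5)*(o + 2)*(o + 3)*(o + 4)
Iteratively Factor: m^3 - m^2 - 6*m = (m + 2)*(m^2 - 3*m) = m*(m + 2)*(m - 3)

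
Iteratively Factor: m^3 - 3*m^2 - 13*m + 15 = (m + 3)*(m^2 - 6*m + 5) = (m - 5)*(m + 3)*(m - 1)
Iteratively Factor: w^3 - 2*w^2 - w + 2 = (w - 1)*(w^2 - w - 2) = (w - 1)*(w + 1)*(w - 2)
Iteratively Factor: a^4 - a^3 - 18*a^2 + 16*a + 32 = (a - 2)*(a^3 + a^2 - 16*a - 16) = (a - 2)*(a + 4)*(a^2 - 3*a - 4) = (a - 2)*(a + 1)*(a + 4)*(a - 4)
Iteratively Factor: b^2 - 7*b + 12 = (b - 3)*(b - 4)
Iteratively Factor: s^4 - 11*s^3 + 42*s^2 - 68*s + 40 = (s - 5)*(s^3 - 6*s^2 + 12*s - 8) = (s - 5)*(s - 2)*(s^2 - 4*s + 4) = (s - 5)*(s - 2)^2*(s - 2)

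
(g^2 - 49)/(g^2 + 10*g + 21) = (g - 7)/(g + 3)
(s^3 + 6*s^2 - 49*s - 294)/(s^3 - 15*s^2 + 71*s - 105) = (s^2 + 13*s + 42)/(s^2 - 8*s + 15)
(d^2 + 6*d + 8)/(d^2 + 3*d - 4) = (d + 2)/(d - 1)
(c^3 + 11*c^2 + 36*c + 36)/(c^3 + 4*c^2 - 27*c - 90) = (c + 2)/(c - 5)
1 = 1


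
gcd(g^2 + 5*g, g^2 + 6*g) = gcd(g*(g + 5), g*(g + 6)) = g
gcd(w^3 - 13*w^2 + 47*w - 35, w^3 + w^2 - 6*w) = 1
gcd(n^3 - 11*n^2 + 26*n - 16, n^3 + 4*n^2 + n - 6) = n - 1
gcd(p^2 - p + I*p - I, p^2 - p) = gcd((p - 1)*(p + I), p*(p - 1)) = p - 1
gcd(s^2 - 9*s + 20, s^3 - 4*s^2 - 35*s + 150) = s - 5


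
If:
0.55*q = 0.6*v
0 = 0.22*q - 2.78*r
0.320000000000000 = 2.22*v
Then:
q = 0.16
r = 0.01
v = 0.14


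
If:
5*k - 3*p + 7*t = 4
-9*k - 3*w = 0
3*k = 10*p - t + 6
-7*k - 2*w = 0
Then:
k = 0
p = -38/67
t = 22/67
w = 0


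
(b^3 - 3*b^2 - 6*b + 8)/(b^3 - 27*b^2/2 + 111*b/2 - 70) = 2*(b^2 + b - 2)/(2*b^2 - 19*b + 35)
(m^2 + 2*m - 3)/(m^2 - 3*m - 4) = (-m^2 - 2*m + 3)/(-m^2 + 3*m + 4)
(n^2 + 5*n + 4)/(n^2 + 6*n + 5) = (n + 4)/(n + 5)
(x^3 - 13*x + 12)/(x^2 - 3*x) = x + 3 - 4/x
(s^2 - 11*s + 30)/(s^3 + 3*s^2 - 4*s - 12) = (s^2 - 11*s + 30)/(s^3 + 3*s^2 - 4*s - 12)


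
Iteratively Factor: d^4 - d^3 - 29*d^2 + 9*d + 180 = (d - 3)*(d^3 + 2*d^2 - 23*d - 60) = (d - 5)*(d - 3)*(d^2 + 7*d + 12) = (d - 5)*(d - 3)*(d + 4)*(d + 3)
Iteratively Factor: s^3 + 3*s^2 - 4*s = (s)*(s^2 + 3*s - 4) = s*(s - 1)*(s + 4)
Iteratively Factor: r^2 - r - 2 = (r - 2)*(r + 1)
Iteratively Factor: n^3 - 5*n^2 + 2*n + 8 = (n - 4)*(n^2 - n - 2) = (n - 4)*(n + 1)*(n - 2)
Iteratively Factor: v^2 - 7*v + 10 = (v - 5)*(v - 2)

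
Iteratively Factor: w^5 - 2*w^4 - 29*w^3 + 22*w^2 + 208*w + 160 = (w - 5)*(w^4 + 3*w^3 - 14*w^2 - 48*w - 32) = (w - 5)*(w - 4)*(w^3 + 7*w^2 + 14*w + 8) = (w - 5)*(w - 4)*(w + 2)*(w^2 + 5*w + 4) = (w - 5)*(w - 4)*(w + 1)*(w + 2)*(w + 4)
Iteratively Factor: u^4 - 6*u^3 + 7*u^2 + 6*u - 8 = (u - 4)*(u^3 - 2*u^2 - u + 2) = (u - 4)*(u + 1)*(u^2 - 3*u + 2) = (u - 4)*(u - 2)*(u + 1)*(u - 1)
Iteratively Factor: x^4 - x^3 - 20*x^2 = (x - 5)*(x^3 + 4*x^2) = x*(x - 5)*(x^2 + 4*x) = x*(x - 5)*(x + 4)*(x)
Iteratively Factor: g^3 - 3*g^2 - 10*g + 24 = (g + 3)*(g^2 - 6*g + 8) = (g - 2)*(g + 3)*(g - 4)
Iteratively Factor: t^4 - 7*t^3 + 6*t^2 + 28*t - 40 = (t - 2)*(t^3 - 5*t^2 - 4*t + 20) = (t - 2)^2*(t^2 - 3*t - 10) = (t - 5)*(t - 2)^2*(t + 2)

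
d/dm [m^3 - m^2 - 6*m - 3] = 3*m^2 - 2*m - 6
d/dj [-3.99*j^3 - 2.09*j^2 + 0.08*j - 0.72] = -11.97*j^2 - 4.18*j + 0.08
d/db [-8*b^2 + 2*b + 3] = 2 - 16*b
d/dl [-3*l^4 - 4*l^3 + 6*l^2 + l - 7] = -12*l^3 - 12*l^2 + 12*l + 1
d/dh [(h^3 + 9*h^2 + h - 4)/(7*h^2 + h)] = (7*h^4 + 2*h^3 + 2*h^2 + 56*h + 4)/(h^2*(49*h^2 + 14*h + 1))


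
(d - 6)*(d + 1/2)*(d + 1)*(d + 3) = d^4 - 3*d^3/2 - 22*d^2 - 57*d/2 - 9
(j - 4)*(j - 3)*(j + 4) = j^3 - 3*j^2 - 16*j + 48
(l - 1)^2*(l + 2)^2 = l^4 + 2*l^3 - 3*l^2 - 4*l + 4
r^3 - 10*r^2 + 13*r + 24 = (r - 8)*(r - 3)*(r + 1)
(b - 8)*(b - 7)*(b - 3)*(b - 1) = b^4 - 19*b^3 + 119*b^2 - 269*b + 168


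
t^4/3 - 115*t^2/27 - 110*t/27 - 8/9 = (t/3 + 1)*(t - 4)*(t + 1/3)*(t + 2/3)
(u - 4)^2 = u^2 - 8*u + 16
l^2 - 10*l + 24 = (l - 6)*(l - 4)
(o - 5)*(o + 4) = o^2 - o - 20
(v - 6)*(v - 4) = v^2 - 10*v + 24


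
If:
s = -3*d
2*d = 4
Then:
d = 2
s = -6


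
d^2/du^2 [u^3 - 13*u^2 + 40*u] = 6*u - 26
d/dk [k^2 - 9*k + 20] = 2*k - 9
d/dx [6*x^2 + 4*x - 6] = 12*x + 4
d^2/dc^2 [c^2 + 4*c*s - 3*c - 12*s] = 2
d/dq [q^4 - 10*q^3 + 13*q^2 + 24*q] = 4*q^3 - 30*q^2 + 26*q + 24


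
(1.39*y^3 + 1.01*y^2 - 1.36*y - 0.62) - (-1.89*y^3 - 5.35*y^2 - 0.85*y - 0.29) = 3.28*y^3 + 6.36*y^2 - 0.51*y - 0.33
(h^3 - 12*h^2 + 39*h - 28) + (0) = h^3 - 12*h^2 + 39*h - 28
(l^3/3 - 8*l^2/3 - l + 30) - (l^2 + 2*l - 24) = l^3/3 - 11*l^2/3 - 3*l + 54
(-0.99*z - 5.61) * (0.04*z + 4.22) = -0.0396*z^2 - 4.4022*z - 23.6742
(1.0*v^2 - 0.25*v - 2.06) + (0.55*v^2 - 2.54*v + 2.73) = 1.55*v^2 - 2.79*v + 0.67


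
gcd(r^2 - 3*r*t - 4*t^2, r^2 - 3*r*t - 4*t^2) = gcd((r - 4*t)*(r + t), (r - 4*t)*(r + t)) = r^2 - 3*r*t - 4*t^2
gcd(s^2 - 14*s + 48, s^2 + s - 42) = s - 6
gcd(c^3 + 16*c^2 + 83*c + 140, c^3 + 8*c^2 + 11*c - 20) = c^2 + 9*c + 20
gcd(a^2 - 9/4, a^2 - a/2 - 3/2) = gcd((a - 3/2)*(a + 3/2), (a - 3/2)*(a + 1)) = a - 3/2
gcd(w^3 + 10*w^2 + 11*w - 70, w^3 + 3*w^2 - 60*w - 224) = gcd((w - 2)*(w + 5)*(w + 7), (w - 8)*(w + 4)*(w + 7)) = w + 7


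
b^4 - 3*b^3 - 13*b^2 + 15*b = b*(b - 5)*(b - 1)*(b + 3)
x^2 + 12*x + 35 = (x + 5)*(x + 7)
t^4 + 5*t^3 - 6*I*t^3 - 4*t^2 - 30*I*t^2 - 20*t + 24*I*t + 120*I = (t - 2)*(t + 2)*(t + 5)*(t - 6*I)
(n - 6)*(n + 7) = n^2 + n - 42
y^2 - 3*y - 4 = (y - 4)*(y + 1)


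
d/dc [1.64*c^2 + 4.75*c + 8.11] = 3.28*c + 4.75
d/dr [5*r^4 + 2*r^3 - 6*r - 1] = 20*r^3 + 6*r^2 - 6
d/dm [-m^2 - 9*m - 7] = -2*m - 9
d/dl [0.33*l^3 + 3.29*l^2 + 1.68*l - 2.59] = 0.99*l^2 + 6.58*l + 1.68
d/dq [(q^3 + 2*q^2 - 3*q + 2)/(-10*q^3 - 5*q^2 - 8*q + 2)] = (15*q^4 - 76*q^3 + 35*q^2 + 28*q + 10)/(100*q^6 + 100*q^5 + 185*q^4 + 40*q^3 + 44*q^2 - 32*q + 4)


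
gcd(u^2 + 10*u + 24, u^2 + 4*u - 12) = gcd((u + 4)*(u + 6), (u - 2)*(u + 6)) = u + 6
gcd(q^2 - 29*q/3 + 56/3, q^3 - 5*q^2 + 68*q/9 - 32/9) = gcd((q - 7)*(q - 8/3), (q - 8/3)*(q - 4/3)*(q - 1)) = q - 8/3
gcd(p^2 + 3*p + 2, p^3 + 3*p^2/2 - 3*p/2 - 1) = p + 2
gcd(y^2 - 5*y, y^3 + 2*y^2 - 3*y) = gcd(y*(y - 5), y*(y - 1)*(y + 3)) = y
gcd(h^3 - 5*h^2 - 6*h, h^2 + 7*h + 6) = h + 1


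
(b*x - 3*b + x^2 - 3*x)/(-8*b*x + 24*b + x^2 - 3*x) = (b + x)/(-8*b + x)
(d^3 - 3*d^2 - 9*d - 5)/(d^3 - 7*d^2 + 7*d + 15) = (d + 1)/(d - 3)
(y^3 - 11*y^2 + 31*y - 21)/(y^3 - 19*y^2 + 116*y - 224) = (y^2 - 4*y + 3)/(y^2 - 12*y + 32)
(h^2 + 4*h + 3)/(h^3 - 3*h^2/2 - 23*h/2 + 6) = 2*(h + 1)/(2*h^2 - 9*h + 4)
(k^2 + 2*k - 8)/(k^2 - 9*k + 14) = (k + 4)/(k - 7)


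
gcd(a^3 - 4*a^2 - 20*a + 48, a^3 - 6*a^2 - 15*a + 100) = a + 4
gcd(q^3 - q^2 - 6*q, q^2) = q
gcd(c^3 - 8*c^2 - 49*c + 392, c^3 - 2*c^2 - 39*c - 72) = c - 8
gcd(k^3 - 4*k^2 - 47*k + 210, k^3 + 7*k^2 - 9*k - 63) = k + 7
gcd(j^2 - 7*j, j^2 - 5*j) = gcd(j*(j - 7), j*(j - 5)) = j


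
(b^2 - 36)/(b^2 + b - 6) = (b^2 - 36)/(b^2 + b - 6)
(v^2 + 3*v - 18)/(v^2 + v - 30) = (v - 3)/(v - 5)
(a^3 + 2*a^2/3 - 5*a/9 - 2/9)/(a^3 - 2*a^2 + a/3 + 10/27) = 3*(a + 1)/(3*a - 5)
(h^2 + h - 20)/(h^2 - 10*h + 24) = (h + 5)/(h - 6)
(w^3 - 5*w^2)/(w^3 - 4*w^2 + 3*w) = w*(w - 5)/(w^2 - 4*w + 3)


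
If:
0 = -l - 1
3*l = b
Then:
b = -3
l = -1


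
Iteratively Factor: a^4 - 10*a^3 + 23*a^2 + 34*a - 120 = (a - 4)*(a^3 - 6*a^2 - a + 30) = (a - 4)*(a - 3)*(a^2 - 3*a - 10) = (a - 5)*(a - 4)*(a - 3)*(a + 2)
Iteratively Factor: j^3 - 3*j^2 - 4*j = (j)*(j^2 - 3*j - 4) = j*(j - 4)*(j + 1)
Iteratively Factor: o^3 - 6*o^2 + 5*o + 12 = (o + 1)*(o^2 - 7*o + 12) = (o - 3)*(o + 1)*(o - 4)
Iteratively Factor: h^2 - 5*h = (h - 5)*(h)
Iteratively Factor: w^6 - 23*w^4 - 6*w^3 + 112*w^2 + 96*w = (w + 1)*(w^5 - w^4 - 22*w^3 + 16*w^2 + 96*w) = (w - 3)*(w + 1)*(w^4 + 2*w^3 - 16*w^2 - 32*w) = (w - 4)*(w - 3)*(w + 1)*(w^3 + 6*w^2 + 8*w) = (w - 4)*(w - 3)*(w + 1)*(w + 2)*(w^2 + 4*w) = w*(w - 4)*(w - 3)*(w + 1)*(w + 2)*(w + 4)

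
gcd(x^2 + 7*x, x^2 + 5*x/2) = x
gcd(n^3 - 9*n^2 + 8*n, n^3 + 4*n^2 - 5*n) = n^2 - n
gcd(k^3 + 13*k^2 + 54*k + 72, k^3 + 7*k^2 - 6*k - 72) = k^2 + 10*k + 24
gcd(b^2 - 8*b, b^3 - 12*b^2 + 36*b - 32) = b - 8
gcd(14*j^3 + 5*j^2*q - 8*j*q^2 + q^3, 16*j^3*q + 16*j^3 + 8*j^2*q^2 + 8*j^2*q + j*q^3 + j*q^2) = 1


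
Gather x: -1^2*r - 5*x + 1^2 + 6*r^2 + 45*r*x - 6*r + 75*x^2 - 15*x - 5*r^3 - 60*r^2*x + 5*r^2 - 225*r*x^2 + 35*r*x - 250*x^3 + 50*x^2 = -5*r^3 + 11*r^2 - 7*r - 250*x^3 + x^2*(125 - 225*r) + x*(-60*r^2 + 80*r - 20) + 1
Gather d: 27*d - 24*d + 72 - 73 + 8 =3*d + 7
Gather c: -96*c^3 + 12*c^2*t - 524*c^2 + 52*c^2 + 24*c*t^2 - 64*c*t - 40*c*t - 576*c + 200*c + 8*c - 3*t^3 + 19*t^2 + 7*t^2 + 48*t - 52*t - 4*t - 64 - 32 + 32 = -96*c^3 + c^2*(12*t - 472) + c*(24*t^2 - 104*t - 368) - 3*t^3 + 26*t^2 - 8*t - 64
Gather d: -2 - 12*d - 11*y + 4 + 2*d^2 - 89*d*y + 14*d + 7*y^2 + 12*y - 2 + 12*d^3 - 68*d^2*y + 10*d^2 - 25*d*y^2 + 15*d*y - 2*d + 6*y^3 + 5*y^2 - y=12*d^3 + d^2*(12 - 68*y) + d*(-25*y^2 - 74*y) + 6*y^3 + 12*y^2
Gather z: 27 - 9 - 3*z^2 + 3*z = -3*z^2 + 3*z + 18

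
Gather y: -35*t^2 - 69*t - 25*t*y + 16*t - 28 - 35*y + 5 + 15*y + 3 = -35*t^2 - 53*t + y*(-25*t - 20) - 20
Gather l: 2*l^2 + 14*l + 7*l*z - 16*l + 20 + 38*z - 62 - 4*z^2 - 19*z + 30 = 2*l^2 + l*(7*z - 2) - 4*z^2 + 19*z - 12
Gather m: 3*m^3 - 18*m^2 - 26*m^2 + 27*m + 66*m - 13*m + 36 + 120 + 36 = 3*m^3 - 44*m^2 + 80*m + 192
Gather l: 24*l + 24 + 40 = 24*l + 64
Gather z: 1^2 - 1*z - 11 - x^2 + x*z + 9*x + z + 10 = -x^2 + x*z + 9*x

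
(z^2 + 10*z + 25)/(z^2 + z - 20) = (z + 5)/(z - 4)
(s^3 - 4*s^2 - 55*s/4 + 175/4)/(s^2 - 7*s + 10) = (s^2 + s - 35/4)/(s - 2)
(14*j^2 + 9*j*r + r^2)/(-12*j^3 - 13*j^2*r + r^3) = (14*j^2 + 9*j*r + r^2)/(-12*j^3 - 13*j^2*r + r^3)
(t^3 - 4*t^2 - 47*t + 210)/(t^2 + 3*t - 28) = (t^2 - 11*t + 30)/(t - 4)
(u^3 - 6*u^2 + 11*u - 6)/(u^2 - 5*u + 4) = (u^2 - 5*u + 6)/(u - 4)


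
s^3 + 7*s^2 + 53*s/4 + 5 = (s + 1/2)*(s + 5/2)*(s + 4)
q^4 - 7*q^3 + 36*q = q*(q - 6)*(q - 3)*(q + 2)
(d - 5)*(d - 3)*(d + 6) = d^3 - 2*d^2 - 33*d + 90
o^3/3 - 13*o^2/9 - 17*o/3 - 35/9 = (o/3 + 1/3)*(o - 7)*(o + 5/3)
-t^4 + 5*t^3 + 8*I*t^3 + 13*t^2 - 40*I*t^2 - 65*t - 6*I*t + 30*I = (t - 5)*(t - 6*I)*(I*t + 1)^2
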